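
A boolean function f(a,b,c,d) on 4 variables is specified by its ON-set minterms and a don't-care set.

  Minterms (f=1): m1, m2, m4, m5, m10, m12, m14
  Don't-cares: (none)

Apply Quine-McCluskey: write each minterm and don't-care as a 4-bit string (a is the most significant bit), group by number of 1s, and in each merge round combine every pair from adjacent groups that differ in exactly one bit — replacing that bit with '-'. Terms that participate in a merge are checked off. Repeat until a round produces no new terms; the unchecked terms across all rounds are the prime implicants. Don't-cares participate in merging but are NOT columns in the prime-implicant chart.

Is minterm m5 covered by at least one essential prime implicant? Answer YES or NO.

size-2^0 implicants → 0001(✓)  0010(✓)  0100(✓)  0101(✓)  1010(✓)  1100(✓)  1110(✓)
size-2^1 implicants → -010  -100  0-01  010-  1-10  11-0
Unchecked terms (primes): -010, -100, 0-01, 010-, 1-10, 11-0
Minterm coverage:
  m1 ⊆ 0-01 [E]
  m2 ⊆ -010 [E]
  m4 ⊆ -100,010-
  m5 ⊆ 0-01,010-
  m10 ⊆ -010,1-10
  m12 ⊆ -100,11-0
  m14 ⊆ 1-10,11-0
E = {-010, 0-01}

YES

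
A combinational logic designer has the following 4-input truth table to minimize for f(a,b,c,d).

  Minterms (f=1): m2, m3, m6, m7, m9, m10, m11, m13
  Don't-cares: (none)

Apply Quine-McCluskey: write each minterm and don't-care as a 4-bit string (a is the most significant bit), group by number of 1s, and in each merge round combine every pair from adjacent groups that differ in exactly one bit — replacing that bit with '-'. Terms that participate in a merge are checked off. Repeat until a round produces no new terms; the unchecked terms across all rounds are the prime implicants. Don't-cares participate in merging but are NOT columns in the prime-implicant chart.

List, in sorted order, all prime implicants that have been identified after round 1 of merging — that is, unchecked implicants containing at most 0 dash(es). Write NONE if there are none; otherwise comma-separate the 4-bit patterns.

[col 0] 0010*, 0011*, 0110*, 0111*, 1001*, 1010*, 1011*, 1101*
[col 1] -010*, -011*, 0-10*, 0-11*, 001-*, 011-*, 1-01, 10-1, 101-*
[col 2] -01-, 0-1-
Prime implicants: -01-, 0-1-, 1-01, 10-1

NONE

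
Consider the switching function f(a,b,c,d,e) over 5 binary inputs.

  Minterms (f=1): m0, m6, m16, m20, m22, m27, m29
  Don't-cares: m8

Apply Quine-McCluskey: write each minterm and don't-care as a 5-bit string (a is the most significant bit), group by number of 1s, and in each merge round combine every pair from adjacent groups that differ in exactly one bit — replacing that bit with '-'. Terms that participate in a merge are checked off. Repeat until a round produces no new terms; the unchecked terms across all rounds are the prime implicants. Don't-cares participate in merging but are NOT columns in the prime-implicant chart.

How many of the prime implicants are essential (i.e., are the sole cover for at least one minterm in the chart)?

3

Round 0: 00000✓ 00110✓ 01000✓ 10000✓ 10100✓ 10110✓ 11011 11101
Round 1: -0000 -0110 0-000 10-00 101-0
PIs = {-0000, -0110, 0-000, 10-00, 101-0, 11011, 11101}
Coverage chart:
  m0: -0000,0-000
  m6: -0110 ←essential
  m16: -0000,10-00
  m20: 10-00,101-0
  m22: -0110,101-0
  m27: 11011 ←essential
  m29: 11101 ←essential
Essential: -0110, 11011, 11101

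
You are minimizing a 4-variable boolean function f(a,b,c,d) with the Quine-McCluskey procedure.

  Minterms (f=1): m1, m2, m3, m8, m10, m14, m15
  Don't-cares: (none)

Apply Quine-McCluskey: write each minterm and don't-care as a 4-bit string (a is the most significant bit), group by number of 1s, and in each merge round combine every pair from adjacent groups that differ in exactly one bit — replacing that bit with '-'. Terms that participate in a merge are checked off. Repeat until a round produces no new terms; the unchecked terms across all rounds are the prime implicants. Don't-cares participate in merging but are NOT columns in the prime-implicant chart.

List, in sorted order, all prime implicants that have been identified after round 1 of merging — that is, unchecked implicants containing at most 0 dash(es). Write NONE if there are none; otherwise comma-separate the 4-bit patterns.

NONE

size-2^0 implicants → 0001(✓)  0010(✓)  0011(✓)  1000(✓)  1010(✓)  1110(✓)  1111(✓)
size-2^1 implicants → -010  00-1  001-  1-10  10-0  111-
Unchecked terms (primes): -010, 00-1, 001-, 1-10, 10-0, 111-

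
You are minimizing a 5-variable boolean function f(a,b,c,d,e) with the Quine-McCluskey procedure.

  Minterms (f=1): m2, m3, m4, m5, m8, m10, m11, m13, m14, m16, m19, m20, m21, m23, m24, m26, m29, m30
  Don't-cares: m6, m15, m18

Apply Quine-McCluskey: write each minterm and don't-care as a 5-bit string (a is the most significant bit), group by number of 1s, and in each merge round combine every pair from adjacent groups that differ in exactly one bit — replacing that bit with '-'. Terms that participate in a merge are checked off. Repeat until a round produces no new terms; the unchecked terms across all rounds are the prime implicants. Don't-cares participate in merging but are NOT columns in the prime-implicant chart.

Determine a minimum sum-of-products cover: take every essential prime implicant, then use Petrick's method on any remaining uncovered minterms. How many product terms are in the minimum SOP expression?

Round 0: 00010✓ 00011✓ 00100✓ 00101✓ 00110✓ 01000✓ 01010✓ 01011✓ 01101✓ 01110✓ 01111✓ 10000✓ 10010✓ 10011✓ 10100✓ 10101✓ 10111✓ 11000✓ 11010✓ 11101✓ 11110✓
Round 1: -0010✓ -0011✓ -0100✓ -0101✓ -1000✓ -1010✓ -1101✓ -1110✓ 0-010✓ 0-011✓ 0-101✓ 0-110✓ 00-10✓ 0001-✓ 001-0 0010-✓ 01-10✓ 01-11✓ 010-0✓ 0101-✓ 011-1 0111-✓ 1-000✓ 1-010✓ 1-101✓ 10-00 10-11 100-0✓ 1001-✓ 101-1 1010-✓ 11-10✓ 110-0✓
Round 2: --010 --101 -001- -010- -1-10 -10-0 0--10 0-01- 01-1- 1-0-0
PIs = {--010, --101, -001-, -010-, -1-10, -10-0, 0--10, 0-01-, 001-0, 01-1-, 011-1, 1-0-0, 10-00, 10-11, 101-1}
Coverage chart:
  m2: --010,-001-,0--10,0-01-
  m3: -001-,0-01-
  m4: -010-,001-0
  m5: --101,-010-
  m8: -10-0 ←essential
  m10: --010,-1-10,-10-0,0--10,0-01-,01-1-
  m11: 0-01-,01-1-
  m13: --101,011-1
  m14: -1-10,0--10,01-1-
  m16: 1-0-0,10-00
  m19: -001-,10-11
  m20: -010-,10-00
  m21: --101,-010-,101-1
  m23: 10-11,101-1
  m24: -10-0,1-0-0
  m26: --010,-1-10,-10-0,1-0-0
  m29: --101 ←essential
  m30: -1-10 ←essential
Essential: --101, -1-10, -10-0
Petrick residual → -010-, 0-01-, 1-0-0, 10-11
Min cover (7 terms): cd'e + b'cd' + bde' + bc'e' + a'c'd + ac'e' + ab'de

7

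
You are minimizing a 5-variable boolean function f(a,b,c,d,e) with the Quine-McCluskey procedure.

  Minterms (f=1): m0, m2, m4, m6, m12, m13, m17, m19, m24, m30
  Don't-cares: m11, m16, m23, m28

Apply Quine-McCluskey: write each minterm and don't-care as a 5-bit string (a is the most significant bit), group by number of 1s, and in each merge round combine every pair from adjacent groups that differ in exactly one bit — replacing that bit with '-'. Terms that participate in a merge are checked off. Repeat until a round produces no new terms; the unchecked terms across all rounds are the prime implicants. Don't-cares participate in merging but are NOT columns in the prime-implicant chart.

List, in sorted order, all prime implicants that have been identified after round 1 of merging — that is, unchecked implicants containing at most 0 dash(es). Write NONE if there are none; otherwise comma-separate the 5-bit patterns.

[col 0] 00000*, 00010*, 00100*, 00110*, 01011, 01100*, 01101*, 10000*, 10001*, 10011*, 10111*, 11000*, 11100*, 11110*
[col 1] -0000, -1100, 0-100, 00-00*, 00-10*, 000-0*, 001-0*, 0110-, 1-000, 10-11, 100-1, 1000-, 11-00, 111-0
[col 2] 00--0
Prime implicants: -0000, -1100, 0-100, 00--0, 01011, 0110-, 1-000, 10-11, 100-1, 1000-, 11-00, 111-0

01011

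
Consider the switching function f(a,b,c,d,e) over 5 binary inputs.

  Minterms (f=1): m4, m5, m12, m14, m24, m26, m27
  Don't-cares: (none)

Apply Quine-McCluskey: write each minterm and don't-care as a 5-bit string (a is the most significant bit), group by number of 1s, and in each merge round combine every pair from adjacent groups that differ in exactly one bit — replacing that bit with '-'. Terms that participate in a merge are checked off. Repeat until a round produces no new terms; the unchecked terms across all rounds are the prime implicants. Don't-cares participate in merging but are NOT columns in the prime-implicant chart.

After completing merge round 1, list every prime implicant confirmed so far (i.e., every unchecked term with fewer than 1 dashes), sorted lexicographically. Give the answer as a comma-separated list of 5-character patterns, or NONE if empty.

Round 0: 00100✓ 00101✓ 01100✓ 01110✓ 11000✓ 11010✓ 11011✓
Round 1: 0-100 0010- 011-0 110-0 1101-
PIs = {0-100, 0010-, 011-0, 110-0, 1101-}

NONE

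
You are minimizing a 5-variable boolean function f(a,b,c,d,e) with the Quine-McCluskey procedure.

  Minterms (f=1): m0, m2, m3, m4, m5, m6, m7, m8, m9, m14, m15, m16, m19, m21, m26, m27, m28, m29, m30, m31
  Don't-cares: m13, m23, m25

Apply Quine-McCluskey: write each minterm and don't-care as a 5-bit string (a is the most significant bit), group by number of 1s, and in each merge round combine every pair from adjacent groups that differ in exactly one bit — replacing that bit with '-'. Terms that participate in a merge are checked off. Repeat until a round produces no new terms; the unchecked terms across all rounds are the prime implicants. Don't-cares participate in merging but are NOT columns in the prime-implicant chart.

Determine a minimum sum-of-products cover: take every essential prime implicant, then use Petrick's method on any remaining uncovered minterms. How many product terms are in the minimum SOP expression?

8

Round 0: 00000✓ 00010✓ 00011✓ 00100✓ 00101✓ 00110✓ 00111✓ 01000✓ 01001✓ 01101✓ 01110✓ 01111✓ 10000✓ 10011✓ 10101✓ 10111✓ 11001✓ 11010✓ 11011✓ 11100✓ 11101✓ 11110✓ 11111✓
Round 1: -0000 -0011✓ -0101✓ -0111✓ -1001✓ -1101✓ -1110✓ -1111✓ 0-000 0-101✓ 0-110✓ 0-111✓ 00-00✓ 00-10✓ 00-11✓ 000-0✓ 0001-✓ 001-0✓ 001-1✓ 0010-✓ 0011-✓ 01-01✓ 0100- 011-1✓ 0111-✓ 1-011✓ 1-101✓ 1-111✓ 10-11✓ 101-1✓ 11-01✓ 11-10✓ 11-11✓ 110-1✓ 1101-✓ 111-0✓ 111-1✓ 1110-✓ 1111-✓
Round 2: --101✓ --111✓ -0-11 -01-1✓ -1-01 -11-1✓ -111- 0-1-1✓ 0-11- 00--0 00-1- 001-- 1--11 1-1-1✓ 11--1 11-1- 111--
Round 3: --1-1
PIs = {--1-1, -0-11, -0000, -1-01, -111-, 0-000, 0-11-, 00--0, 00-1-, 001--, 0100-, 1--11, 11--1, 11-1-, 111--}
Coverage chart:
  m0: -0000,0-000,00--0
  m2: 00--0,00-1-
  m3: -0-11,00-1-
  m4: 00--0,001--
  m5: --1-1,001--
  m6: 0-11-,00--0,00-1-,001--
  m7: --1-1,-0-11,0-11-,00-1-,001--
  m8: 0-000,0100-
  m9: -1-01,0100-
  m14: -111-,0-11-
  m15: --1-1,-111-,0-11-
  m16: -0000 ←essential
  m19: -0-11,1--11
  m21: --1-1 ←essential
  m26: 11-1- ←essential
  m27: 1--11,11--1,11-1-
  m28: 111-- ←essential
  m29: --1-1,-1-01,11--1,111--
  m30: -111-,11-1-,111--
  m31: --1-1,-111-,1--11,11--1,11-1-,111--
Essential: --1-1, -0000, 11-1-, 111--
Petrick residual → -0-11, -111-, 00--0, 0100-
Min cover (8 terms): ce + b'de + b'c'd'e' + bcd + a'b'e' + a'bc'd' + abd + abc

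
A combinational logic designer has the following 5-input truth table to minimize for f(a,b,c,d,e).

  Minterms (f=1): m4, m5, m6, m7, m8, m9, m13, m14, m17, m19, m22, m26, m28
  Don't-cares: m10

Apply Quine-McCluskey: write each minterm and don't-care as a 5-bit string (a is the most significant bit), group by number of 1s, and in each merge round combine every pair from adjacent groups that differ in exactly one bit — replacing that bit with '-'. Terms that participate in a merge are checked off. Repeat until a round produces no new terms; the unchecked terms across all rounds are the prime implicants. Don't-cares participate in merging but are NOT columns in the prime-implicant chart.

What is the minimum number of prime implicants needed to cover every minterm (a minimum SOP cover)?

8

[col 0] 00100*, 00101*, 00110*, 00111*, 01000*, 01001*, 01010*, 01101*, 01110*, 10001*, 10011*, 10110*, 11010*, 11100
[col 1] -0110, -1010, 0-101, 0-110, 001-0*, 001-1*, 0010-*, 0011-*, 01-01, 01-10, 010-0, 0100-, 100-1
[col 2] 001--
Prime implicants: -0110, -1010, 0-101, 0-110, 001--, 01-01, 01-10, 010-0, 0100-, 100-1, 11100
PI chart (minterm → PIs covering it):
  4 | 001--  (sole → essential)
  5 | 0-101,001--
  6 | -0110,0-110,001--
  7 | 001--  (sole → essential)
  8 | 010-0,0100-
  9 | 01-01,0100-
  13 | 0-101,01-01
  14 | 0-110,01-10
  17 | 100-1  (sole → essential)
  19 | 100-1  (sole → essential)
  22 | -0110  (sole → essential)
  26 | -1010  (sole → essential)
  28 | 11100  (sole → essential)
Essential prime implicants: -0110, -1010, 001--, 100-1, 11100
Petrick residual → 0-101, 0-110, 0100-
Minimum SOP uses 8 PIs: b'cde' + bc'de' + a'cd'e + a'cde' + a'b'c + a'bc'd' + ab'c'e + abcd'e'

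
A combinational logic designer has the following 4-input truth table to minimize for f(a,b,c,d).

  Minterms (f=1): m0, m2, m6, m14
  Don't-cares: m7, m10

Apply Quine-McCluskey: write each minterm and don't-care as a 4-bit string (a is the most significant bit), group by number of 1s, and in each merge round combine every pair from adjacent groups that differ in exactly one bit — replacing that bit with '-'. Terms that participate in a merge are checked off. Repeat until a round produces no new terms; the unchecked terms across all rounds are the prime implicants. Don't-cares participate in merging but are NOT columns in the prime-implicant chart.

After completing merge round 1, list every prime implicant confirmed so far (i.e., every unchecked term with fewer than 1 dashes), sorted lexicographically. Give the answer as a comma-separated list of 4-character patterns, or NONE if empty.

[col 0] 0000*, 0010*, 0110*, 0111*, 1010*, 1110*
[col 1] -010*, -110*, 0-10*, 00-0, 011-, 1-10*
[col 2] --10
Prime implicants: --10, 00-0, 011-

NONE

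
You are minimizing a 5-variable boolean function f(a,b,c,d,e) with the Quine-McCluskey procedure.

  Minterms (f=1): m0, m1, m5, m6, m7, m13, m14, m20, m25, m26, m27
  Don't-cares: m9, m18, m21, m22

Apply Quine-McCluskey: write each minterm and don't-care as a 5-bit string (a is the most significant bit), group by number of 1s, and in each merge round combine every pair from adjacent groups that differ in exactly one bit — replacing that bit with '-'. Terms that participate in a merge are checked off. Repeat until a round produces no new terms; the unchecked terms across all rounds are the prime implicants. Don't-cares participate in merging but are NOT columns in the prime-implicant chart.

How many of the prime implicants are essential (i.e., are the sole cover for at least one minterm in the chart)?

3

Round 0: 00000✓ 00001✓ 00101✓ 00110✓ 00111✓ 01001✓ 01101✓ 01110✓ 10010✓ 10100✓ 10101✓ 10110✓ 11001✓ 11010✓ 11011✓
Round 1: -0101 -0110 -1001 0-001✓ 0-101✓ 0-110 00-01✓ 0000- 001-1 0011- 01-01✓ 1-010 10-10 101-0 1010- 110-1 1101-
Round 2: 0--01
PIs = {-0101, -0110, -1001, 0--01, 0-110, 0000-, 001-1, 0011-, 1-010, 10-10, 101-0, 1010-, 110-1, 1101-}
Coverage chart:
  m0: 0000- ←essential
  m1: 0--01,0000-
  m5: -0101,0--01,001-1
  m6: -0110,0-110,0011-
  m7: 001-1,0011-
  m13: 0--01 ←essential
  m14: 0-110 ←essential
  m20: 101-0,1010-
  m25: -1001,110-1
  m26: 1-010,1101-
  m27: 110-1,1101-
Essential: 0--01, 0-110, 0000-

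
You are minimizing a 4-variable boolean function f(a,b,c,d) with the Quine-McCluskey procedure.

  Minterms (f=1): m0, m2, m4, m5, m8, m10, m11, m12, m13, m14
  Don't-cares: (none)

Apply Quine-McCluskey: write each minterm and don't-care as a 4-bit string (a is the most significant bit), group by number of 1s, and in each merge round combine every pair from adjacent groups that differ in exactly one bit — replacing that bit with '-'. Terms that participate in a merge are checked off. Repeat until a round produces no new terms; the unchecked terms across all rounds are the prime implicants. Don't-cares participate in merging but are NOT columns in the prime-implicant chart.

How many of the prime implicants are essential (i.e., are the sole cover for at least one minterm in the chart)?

4

Round 0: 0000✓ 0010✓ 0100✓ 0101✓ 1000✓ 1010✓ 1011✓ 1100✓ 1101✓ 1110✓
Round 1: -000✓ -010✓ -100✓ -101✓ 0-00✓ 00-0✓ 010-✓ 1-00✓ 1-10✓ 10-0✓ 101- 11-0✓ 110-✓
Round 2: --00 -0-0 -10- 1--0
PIs = {--00, -0-0, -10-, 1--0, 101-}
Coverage chart:
  m0: --00,-0-0
  m2: -0-0 ←essential
  m4: --00,-10-
  m5: -10- ←essential
  m8: --00,-0-0,1--0
  m10: -0-0,1--0,101-
  m11: 101- ←essential
  m12: --00,-10-,1--0
  m13: -10- ←essential
  m14: 1--0 ←essential
Essential: -0-0, -10-, 1--0, 101-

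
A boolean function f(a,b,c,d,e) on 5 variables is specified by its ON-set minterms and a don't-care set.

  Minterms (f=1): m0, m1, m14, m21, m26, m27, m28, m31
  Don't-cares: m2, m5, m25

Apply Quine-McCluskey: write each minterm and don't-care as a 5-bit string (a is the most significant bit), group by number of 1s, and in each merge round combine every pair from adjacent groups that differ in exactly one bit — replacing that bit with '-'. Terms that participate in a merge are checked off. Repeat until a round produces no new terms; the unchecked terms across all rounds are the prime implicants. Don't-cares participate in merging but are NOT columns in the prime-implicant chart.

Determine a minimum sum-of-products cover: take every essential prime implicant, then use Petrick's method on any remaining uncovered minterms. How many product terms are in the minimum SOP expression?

6

Round 0: 00000✓ 00001✓ 00010✓ 00101✓ 01110 10101✓ 11001✓ 11010✓ 11011✓ 11100 11111✓
Round 1: -0101 00-01 000-0 0000- 11-11 110-1 1101-
PIs = {-0101, 00-01, 000-0, 0000-, 01110, 11-11, 110-1, 1101-, 11100}
Coverage chart:
  m0: 000-0,0000-
  m1: 00-01,0000-
  m14: 01110 ←essential
  m21: -0101 ←essential
  m26: 1101- ←essential
  m27: 11-11,110-1,1101-
  m28: 11100 ←essential
  m31: 11-11 ←essential
Essential: -0101, 01110, 11-11, 1101-, 11100
Petrick residual → 0000-
Min cover (6 terms): b'cd'e + a'b'c'd' + a'bcde' + abde + abc'd + abcd'e'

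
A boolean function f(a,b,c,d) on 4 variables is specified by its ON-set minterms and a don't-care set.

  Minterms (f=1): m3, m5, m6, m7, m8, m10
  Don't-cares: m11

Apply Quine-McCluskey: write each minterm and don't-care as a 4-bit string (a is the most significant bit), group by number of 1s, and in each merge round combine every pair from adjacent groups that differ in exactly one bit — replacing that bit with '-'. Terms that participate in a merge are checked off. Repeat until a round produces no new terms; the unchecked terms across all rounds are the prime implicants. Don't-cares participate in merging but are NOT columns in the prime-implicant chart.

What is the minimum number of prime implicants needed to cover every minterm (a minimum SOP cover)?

4

Round 0: 0011✓ 0101✓ 0110✓ 0111✓ 1000✓ 1010✓ 1011✓
Round 1: -011 0-11 01-1 011- 10-0 101-
PIs = {-011, 0-11, 01-1, 011-, 10-0, 101-}
Coverage chart:
  m3: -011,0-11
  m5: 01-1 ←essential
  m6: 011- ←essential
  m7: 0-11,01-1,011-
  m8: 10-0 ←essential
  m10: 10-0,101-
Essential: 01-1, 011-, 10-0
Petrick residual → -011
Min cover (4 terms): b'cd + a'bd + a'bc + ab'd'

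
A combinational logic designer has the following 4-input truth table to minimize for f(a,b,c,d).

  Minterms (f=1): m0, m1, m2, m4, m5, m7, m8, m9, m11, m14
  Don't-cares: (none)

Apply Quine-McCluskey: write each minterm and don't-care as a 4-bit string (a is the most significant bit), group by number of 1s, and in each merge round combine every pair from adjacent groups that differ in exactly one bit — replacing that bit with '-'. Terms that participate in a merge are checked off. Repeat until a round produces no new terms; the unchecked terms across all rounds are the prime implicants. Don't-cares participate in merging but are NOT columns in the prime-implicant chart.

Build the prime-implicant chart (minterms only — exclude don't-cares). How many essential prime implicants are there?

6

[col 0] 0000*, 0001*, 0010*, 0100*, 0101*, 0111*, 1000*, 1001*, 1011*, 1110
[col 1] -000*, -001*, 0-00*, 0-01*, 00-0, 000-*, 01-1, 010-*, 10-1, 100-*
[col 2] -00-, 0-0-
Prime implicants: -00-, 0-0-, 00-0, 01-1, 10-1, 1110
PI chart (minterm → PIs covering it):
  0 | -00-,0-0-,00-0
  1 | -00-,0-0-
  2 | 00-0  (sole → essential)
  4 | 0-0-  (sole → essential)
  5 | 0-0-,01-1
  7 | 01-1  (sole → essential)
  8 | -00-  (sole → essential)
  9 | -00-,10-1
  11 | 10-1  (sole → essential)
  14 | 1110  (sole → essential)
Essential prime implicants: -00-, 0-0-, 00-0, 01-1, 10-1, 1110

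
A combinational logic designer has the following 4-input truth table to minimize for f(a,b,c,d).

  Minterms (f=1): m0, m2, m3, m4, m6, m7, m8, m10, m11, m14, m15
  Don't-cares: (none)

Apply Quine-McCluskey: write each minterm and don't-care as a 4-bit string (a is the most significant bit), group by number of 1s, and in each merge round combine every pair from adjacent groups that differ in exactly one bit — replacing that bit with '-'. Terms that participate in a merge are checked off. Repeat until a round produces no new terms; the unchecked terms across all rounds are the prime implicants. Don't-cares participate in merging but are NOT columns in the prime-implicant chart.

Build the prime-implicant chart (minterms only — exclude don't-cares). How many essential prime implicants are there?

[col 0] 0000*, 0010*, 0011*, 0100*, 0110*, 0111*, 1000*, 1010*, 1011*, 1110*, 1111*
[col 1] -000*, -010*, -011*, -110*, -111*, 0-00*, 0-10*, 0-11*, 00-0*, 001-*, 01-0*, 011-*, 1-10*, 1-11*, 10-0*, 101-*, 111-*
[col 2] --10*, --11*, -0-0, -01-*, -11-*, 0--0, 0-1-*, 1-1-*
[col 3] --1-
Prime implicants: --1-, -0-0, 0--0
PI chart (minterm → PIs covering it):
  0 | -0-0,0--0
  2 | --1-,-0-0,0--0
  3 | --1-  (sole → essential)
  4 | 0--0  (sole → essential)
  6 | --1-,0--0
  7 | --1-  (sole → essential)
  8 | -0-0  (sole → essential)
  10 | --1-,-0-0
  11 | --1-  (sole → essential)
  14 | --1-  (sole → essential)
  15 | --1-  (sole → essential)
Essential prime implicants: --1-, -0-0, 0--0

3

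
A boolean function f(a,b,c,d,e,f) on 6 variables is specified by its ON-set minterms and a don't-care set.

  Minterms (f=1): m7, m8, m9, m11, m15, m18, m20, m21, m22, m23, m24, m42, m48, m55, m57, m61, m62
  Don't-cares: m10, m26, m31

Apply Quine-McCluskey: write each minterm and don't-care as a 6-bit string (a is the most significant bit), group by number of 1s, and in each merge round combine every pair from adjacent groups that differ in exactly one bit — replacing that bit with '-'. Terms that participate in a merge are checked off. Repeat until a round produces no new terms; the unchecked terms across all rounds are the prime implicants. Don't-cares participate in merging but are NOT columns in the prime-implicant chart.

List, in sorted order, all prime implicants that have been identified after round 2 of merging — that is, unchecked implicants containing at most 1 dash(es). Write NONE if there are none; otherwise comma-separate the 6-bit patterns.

-01010, -10111, 001-11, 01-010, 010-10, 110000, 111-01, 111110

[col 0] 000111*, 001000*, 001001*, 001010*, 001011*, 001111*, 010010*, 010100*, 010101*, 010110*, 010111*, 011000*, 011010*, 011111*, 101010*, 110000, 110111*, 111001*, 111101*, 111110
[col 1] -01010, -10111, 0-0111*, 0-1000*, 0-1010*, 0-1111*, 00-111*, 001-11, 0010-0*, 0010-1*, 00100-*, 00101-*, 01-010, 01-111*, 010-10, 0101-0*, 0101-1*, 01010-*, 01011-*, 0110-0*, 111-01
[col 2] 0--111, 0-10-0, 0010--, 0101--
Prime implicants: -01010, -10111, 0--111, 0-10-0, 001-11, 0010--, 01-010, 010-10, 0101--, 110000, 111-01, 111110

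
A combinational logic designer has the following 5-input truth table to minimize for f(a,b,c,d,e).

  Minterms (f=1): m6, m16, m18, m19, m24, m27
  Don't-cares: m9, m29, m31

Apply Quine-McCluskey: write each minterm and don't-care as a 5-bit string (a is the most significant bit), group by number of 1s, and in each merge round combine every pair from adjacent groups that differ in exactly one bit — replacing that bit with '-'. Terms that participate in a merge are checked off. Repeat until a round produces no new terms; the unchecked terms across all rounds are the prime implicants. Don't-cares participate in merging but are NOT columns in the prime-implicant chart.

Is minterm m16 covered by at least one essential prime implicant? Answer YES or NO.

YES

Round 0: 00110 01001 10000✓ 10010✓ 10011✓ 11000✓ 11011✓ 11101✓ 11111✓
Round 1: 1-000 1-011 100-0 1001- 11-11 111-1
PIs = {00110, 01001, 1-000, 1-011, 100-0, 1001-, 11-11, 111-1}
Coverage chart:
  m6: 00110 ←essential
  m16: 1-000,100-0
  m18: 100-0,1001-
  m19: 1-011,1001-
  m24: 1-000 ←essential
  m27: 1-011,11-11
Essential: 00110, 1-000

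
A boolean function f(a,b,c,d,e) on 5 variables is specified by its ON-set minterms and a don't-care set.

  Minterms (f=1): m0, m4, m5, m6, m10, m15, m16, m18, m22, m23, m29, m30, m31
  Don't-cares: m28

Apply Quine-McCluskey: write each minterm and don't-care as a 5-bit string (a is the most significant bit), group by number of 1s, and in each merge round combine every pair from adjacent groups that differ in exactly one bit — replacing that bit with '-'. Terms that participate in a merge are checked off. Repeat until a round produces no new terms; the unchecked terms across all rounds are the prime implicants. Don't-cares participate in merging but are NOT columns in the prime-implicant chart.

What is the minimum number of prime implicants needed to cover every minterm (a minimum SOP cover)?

Round 0: 00000✓ 00100✓ 00101✓ 00110✓ 01010 01111✓ 10000✓ 10010✓ 10110✓ 10111✓ 11100✓ 11101✓ 11110✓ 11111✓
Round 1: -0000 -0110 -1111 00-00 001-0 0010- 1-110✓ 1-111✓ 10-10 100-0 1011-✓ 111-0✓ 111-1✓ 1110-✓ 1111-✓
Round 2: 1-11- 111--
PIs = {-0000, -0110, -1111, 00-00, 001-0, 0010-, 01010, 1-11-, 10-10, 100-0, 111--}
Coverage chart:
  m0: -0000,00-00
  m4: 00-00,001-0,0010-
  m5: 0010- ←essential
  m6: -0110,001-0
  m10: 01010 ←essential
  m15: -1111 ←essential
  m16: -0000,100-0
  m18: 10-10,100-0
  m22: -0110,1-11-,10-10
  m23: 1-11- ←essential
  m29: 111-- ←essential
  m30: 1-11-,111--
  m31: -1111,1-11-,111--
Essential: -1111, 0010-, 01010, 1-11-, 111--
Petrick residual → -0000, -0110, 10-10
Min cover (8 terms): b'c'd'e' + b'cde' + bcde + a'b'cd' + a'bc'de' + acd + ab'de' + abc

8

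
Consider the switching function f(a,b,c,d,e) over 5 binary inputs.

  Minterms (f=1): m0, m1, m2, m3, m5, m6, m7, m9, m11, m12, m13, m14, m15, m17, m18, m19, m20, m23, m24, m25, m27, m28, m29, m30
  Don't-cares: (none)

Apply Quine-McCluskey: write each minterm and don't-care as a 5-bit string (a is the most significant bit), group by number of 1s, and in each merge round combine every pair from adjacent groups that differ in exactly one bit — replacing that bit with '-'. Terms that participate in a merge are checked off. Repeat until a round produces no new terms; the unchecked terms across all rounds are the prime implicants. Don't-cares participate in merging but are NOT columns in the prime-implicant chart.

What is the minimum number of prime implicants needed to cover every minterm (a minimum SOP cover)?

9

Round 0: 00000✓ 00001✓ 00010✓ 00011✓ 00101✓ 00110✓ 00111✓ 01001✓ 01011✓ 01100✓ 01101✓ 01110✓ 01111✓ 10001✓ 10010✓ 10011✓ 10100✓ 10111✓ 11000✓ 11001✓ 11011✓ 11100✓ 11101✓ 11110✓
Round 1: -0001✓ -0010✓ -0011✓ -0111✓ -1001✓ -1011✓ -1100✓ -1101✓ -1110✓ 0-001✓ 0-011✓ 0-101✓ 0-110✓ 0-111✓ 00-01✓ 00-10✓ 00-11✓ 000-0✓ 000-1✓ 0000-✓ 0001-✓ 001-1✓ 0011-✓ 01-01✓ 01-11✓ 010-1✓ 011-0✓ 011-1✓ 0110-✓ 0111-✓ 1-001✓ 1-011✓ 1-100 10-11✓ 100-1✓ 1001-✓ 11-00✓ 11-01✓ 110-1✓ 1100-✓ 111-0✓ 1110-✓
Round 2: --001✓ --011✓ -0-11 -00-1✓ -001- -1-01 -10-1✓ -11-0 -110- 0--01✓ 0--11✓ 0-0-1✓ 0-1-1✓ 0-11- 00--1✓ 00-1- 000-- 01--1✓ 011-- 1-0-1✓ 11-0-
Round 3: --0-1 0---1
PIs = {--0-1, -0-11, -001-, -1-01, -11-0, -110-, 0---1, 0-11-, 00-1-, 000--, 011--, 1-100, 11-0-}
Coverage chart:
  m0: 000-- ←essential
  m1: --0-1,0---1,000--
  m2: -001-,00-1-,000--
  m3: --0-1,-0-11,-001-,0---1,00-1-,000--
  m5: 0---1 ←essential
  m6: 0-11-,00-1-
  m7: -0-11,0---1,0-11-,00-1-
  m9: --0-1,-1-01,0---1
  m11: --0-1,0---1
  m12: -11-0,-110-,011--
  m13: -1-01,-110-,0---1,011--
  m14: -11-0,0-11-,011--
  m15: 0---1,0-11-,011--
  m17: --0-1 ←essential
  m18: -001- ←essential
  m19: --0-1,-0-11,-001-
  m20: 1-100 ←essential
  m23: -0-11 ←essential
  m24: 11-0- ←essential
  m25: --0-1,-1-01,11-0-
  m27: --0-1 ←essential
  m28: -11-0,-110-,1-100,11-0-
  m29: -1-01,-110-,11-0-
  m30: -11-0 ←essential
Essential: --0-1, -0-11, -001-, -11-0, 0---1, 000--, 1-100, 11-0-
Petrick residual → 0-11-
Min cover (9 terms): c'e + b'de + b'c'd + bce' + a'e + a'cd + a'b'c' + acd'e' + abd'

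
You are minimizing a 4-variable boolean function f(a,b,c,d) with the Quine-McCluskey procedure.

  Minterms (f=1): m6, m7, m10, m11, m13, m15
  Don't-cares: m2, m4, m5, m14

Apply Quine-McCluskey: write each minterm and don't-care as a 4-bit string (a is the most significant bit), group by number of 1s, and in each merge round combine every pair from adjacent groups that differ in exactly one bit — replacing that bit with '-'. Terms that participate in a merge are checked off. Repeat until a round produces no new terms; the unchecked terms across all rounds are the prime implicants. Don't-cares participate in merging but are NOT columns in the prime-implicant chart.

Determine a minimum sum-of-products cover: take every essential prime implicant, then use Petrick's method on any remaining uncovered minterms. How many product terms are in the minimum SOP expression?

3

size-2^0 implicants → 0010(✓)  0100(✓)  0101(✓)  0110(✓)  0111(✓)  1010(✓)  1011(✓)  1101(✓)  1110(✓)  1111(✓)
size-2^1 implicants → -010(✓)  -101(✓)  -110(✓)  -111(✓)  0-10(✓)  01-0(✓)  01-1(✓)  010-(✓)  011-(✓)  1-10(✓)  1-11(✓)  101-(✓)  11-1(✓)  111-(✓)
size-2^2 implicants → --10  -1-1  -11-  01--  1-1-
Unchecked terms (primes): --10, -1-1, -11-, 01--, 1-1-
Minterm coverage:
  m6 ⊆ --10,-11-,01--
  m7 ⊆ -1-1,-11-,01--
  m10 ⊆ --10,1-1-
  m11 ⊆ 1-1- [E]
  m13 ⊆ -1-1 [E]
  m15 ⊆ -1-1,-11-,1-1-
E = {-1-1, 1-1-}
Petrick residual → --10
Cover = cd' + bd + ac  |cover|=3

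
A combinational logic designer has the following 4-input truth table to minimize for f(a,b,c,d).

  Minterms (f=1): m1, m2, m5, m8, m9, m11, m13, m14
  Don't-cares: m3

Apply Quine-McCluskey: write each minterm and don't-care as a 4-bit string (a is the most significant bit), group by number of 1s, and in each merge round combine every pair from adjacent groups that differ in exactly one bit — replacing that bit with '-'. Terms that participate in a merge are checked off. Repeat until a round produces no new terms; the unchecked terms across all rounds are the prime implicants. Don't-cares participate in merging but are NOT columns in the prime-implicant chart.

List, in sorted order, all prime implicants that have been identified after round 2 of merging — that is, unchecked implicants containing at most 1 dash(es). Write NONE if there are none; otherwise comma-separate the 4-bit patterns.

Round 0: 0001✓ 0010✓ 0011✓ 0101✓ 1000✓ 1001✓ 1011✓ 1101✓ 1110
Round 1: -001✓ -011✓ -101✓ 0-01✓ 00-1✓ 001- 1-01✓ 10-1✓ 100-
Round 2: --01 -0-1
PIs = {--01, -0-1, 001-, 100-, 1110}

001-, 100-, 1110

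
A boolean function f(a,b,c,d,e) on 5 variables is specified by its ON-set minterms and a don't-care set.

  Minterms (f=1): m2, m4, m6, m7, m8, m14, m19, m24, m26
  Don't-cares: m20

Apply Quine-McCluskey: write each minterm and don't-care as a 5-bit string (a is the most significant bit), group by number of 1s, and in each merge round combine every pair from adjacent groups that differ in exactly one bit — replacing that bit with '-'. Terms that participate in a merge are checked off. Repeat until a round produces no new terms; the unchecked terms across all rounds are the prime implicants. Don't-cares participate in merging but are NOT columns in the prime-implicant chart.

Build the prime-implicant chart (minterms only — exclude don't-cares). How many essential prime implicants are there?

6

[col 0] 00010*, 00100*, 00110*, 00111*, 01000*, 01110*, 10011, 10100*, 11000*, 11010*
[col 1] -0100, -1000, 0-110, 00-10, 001-0, 0011-, 110-0
Prime implicants: -0100, -1000, 0-110, 00-10, 001-0, 0011-, 10011, 110-0
PI chart (minterm → PIs covering it):
  2 | 00-10  (sole → essential)
  4 | -0100,001-0
  6 | 0-110,00-10,001-0,0011-
  7 | 0011-  (sole → essential)
  8 | -1000  (sole → essential)
  14 | 0-110  (sole → essential)
  19 | 10011  (sole → essential)
  24 | -1000,110-0
  26 | 110-0  (sole → essential)
Essential prime implicants: -1000, 0-110, 00-10, 0011-, 10011, 110-0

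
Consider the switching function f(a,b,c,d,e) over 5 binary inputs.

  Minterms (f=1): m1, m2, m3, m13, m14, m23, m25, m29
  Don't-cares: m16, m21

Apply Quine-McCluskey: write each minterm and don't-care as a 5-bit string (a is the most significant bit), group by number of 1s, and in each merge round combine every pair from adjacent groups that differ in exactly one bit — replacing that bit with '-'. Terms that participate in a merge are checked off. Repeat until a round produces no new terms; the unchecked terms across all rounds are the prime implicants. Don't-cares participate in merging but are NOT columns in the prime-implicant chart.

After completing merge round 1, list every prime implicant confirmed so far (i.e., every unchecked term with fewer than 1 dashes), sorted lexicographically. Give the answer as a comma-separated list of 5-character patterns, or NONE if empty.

01110, 10000

Round 0: 00001✓ 00010✓ 00011✓ 01101✓ 01110 10000 10101✓ 10111✓ 11001✓ 11101✓
Round 1: -1101 000-1 0001- 1-101 101-1 11-01
PIs = {-1101, 000-1, 0001-, 01110, 1-101, 10000, 101-1, 11-01}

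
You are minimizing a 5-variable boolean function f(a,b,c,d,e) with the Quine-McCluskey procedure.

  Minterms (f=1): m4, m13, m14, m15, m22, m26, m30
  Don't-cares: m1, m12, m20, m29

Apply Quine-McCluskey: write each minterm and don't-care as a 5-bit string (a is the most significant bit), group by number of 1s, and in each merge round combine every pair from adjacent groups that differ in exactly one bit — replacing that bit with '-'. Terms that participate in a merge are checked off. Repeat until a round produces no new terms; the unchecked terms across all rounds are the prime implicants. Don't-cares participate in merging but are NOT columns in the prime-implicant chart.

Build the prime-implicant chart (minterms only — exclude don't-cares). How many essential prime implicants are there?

2

size-2^0 implicants → 00001  00100(✓)  01100(✓)  01101(✓)  01110(✓)  01111(✓)  10100(✓)  10110(✓)  11010(✓)  11101(✓)  11110(✓)
size-2^1 implicants → -0100  -1101  -1110  0-100  011-0(✓)  011-1(✓)  0110-(✓)  0111-(✓)  1-110  101-0  11-10
size-2^2 implicants → 011--
Unchecked terms (primes): -0100, -1101, -1110, 0-100, 00001, 011--, 1-110, 101-0, 11-10
Minterm coverage:
  m4 ⊆ -0100,0-100
  m13 ⊆ -1101,011--
  m14 ⊆ -1110,011--
  m15 ⊆ 011-- [E]
  m22 ⊆ 1-110,101-0
  m26 ⊆ 11-10 [E]
  m30 ⊆ -1110,1-110,11-10
E = {011--, 11-10}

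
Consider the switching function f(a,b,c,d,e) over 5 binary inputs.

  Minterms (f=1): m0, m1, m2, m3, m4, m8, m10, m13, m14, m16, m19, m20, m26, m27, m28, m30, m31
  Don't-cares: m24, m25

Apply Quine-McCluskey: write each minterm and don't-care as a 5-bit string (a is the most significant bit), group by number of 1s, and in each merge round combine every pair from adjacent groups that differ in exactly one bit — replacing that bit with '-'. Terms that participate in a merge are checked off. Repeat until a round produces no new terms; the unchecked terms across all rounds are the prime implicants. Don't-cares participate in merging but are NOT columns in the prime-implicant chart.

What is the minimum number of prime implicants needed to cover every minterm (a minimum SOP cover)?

8

Round 0: 00000✓ 00001✓ 00010✓ 00011✓ 00100✓ 01000✓ 01010✓ 01101 01110✓ 10000✓ 10011✓ 10100✓ 11000✓ 11001✓ 11010✓ 11011✓ 11100✓ 11110✓ 11111✓
Round 1: -0000✓ -0011 -0100✓ -1000✓ -1010✓ -1110✓ 0-000✓ 0-010✓ 00-00✓ 000-0✓ 000-1✓ 0000-✓ 0001-✓ 01-10✓ 010-0✓ 1-000✓ 1-011 1-100✓ 10-00✓ 11-00✓ 11-10✓ 11-11✓ 110-0✓ 110-1✓ 1100-✓ 1101-✓ 111-0✓ 1111-✓
Round 2: --000 -0-00 -1-10 -10-0 0-0-0 000-- 1--00 11--0 11-1- 110--
PIs = {--000, -0-00, -0011, -1-10, -10-0, 0-0-0, 000--, 01101, 1--00, 1-011, 11--0, 11-1-, 110--}
Coverage chart:
  m0: --000,-0-00,0-0-0,000--
  m1: 000-- ←essential
  m2: 0-0-0,000--
  m3: -0011,000--
  m4: -0-00 ←essential
  m8: --000,-10-0,0-0-0
  m10: -1-10,-10-0,0-0-0
  m13: 01101 ←essential
  m14: -1-10 ←essential
  m16: --000,-0-00,1--00
  m19: -0011,1-011
  m20: -0-00,1--00
  m26: -1-10,-10-0,11--0,11-1-,110--
  m27: 1-011,11-1-,110--
  m28: 1--00,11--0
  m30: -1-10,11--0,11-1-
  m31: 11-1- ←essential
Essential: -0-00, -1-10, 000--, 01101, 11-1-
Petrick residual → --000, -0011, 1--00
Min cover (8 terms): c'd'e' + b'd'e' + b'c'de + bde' + a'b'c' + a'bcd'e + ad'e' + abd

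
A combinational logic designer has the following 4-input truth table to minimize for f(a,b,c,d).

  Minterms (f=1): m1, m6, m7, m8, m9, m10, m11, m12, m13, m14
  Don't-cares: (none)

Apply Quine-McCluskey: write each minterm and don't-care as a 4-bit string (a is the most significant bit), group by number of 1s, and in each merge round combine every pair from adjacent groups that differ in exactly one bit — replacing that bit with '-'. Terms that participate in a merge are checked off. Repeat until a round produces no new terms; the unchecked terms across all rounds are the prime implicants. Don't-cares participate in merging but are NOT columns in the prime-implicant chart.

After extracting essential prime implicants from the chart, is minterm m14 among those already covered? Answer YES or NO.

NO

Round 0: 0001✓ 0110✓ 0111✓ 1000✓ 1001✓ 1010✓ 1011✓ 1100✓ 1101✓ 1110✓
Round 1: -001 -110 011- 1-00✓ 1-01✓ 1-10✓ 10-0✓ 10-1✓ 100-✓ 101-✓ 11-0✓ 110-✓
Round 2: 1--0 1-0- 10--
PIs = {-001, -110, 011-, 1--0, 1-0-, 10--}
Coverage chart:
  m1: -001 ←essential
  m6: -110,011-
  m7: 011- ←essential
  m8: 1--0,1-0-,10--
  m9: -001,1-0-,10--
  m10: 1--0,10--
  m11: 10-- ←essential
  m12: 1--0,1-0-
  m13: 1-0- ←essential
  m14: -110,1--0
Essential: -001, 011-, 1-0-, 10--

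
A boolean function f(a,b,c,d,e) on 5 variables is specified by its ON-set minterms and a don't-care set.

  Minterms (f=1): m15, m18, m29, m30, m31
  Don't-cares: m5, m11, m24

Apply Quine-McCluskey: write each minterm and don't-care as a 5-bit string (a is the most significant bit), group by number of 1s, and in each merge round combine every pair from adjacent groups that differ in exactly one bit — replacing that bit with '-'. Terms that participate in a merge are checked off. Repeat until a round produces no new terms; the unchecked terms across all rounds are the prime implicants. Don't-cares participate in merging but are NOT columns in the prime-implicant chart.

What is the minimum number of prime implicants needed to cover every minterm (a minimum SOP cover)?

4

[col 0] 00101, 01011*, 01111*, 10010, 11000, 11101*, 11110*, 11111*
[col 1] -1111, 01-11, 111-1, 1111-
Prime implicants: -1111, 00101, 01-11, 10010, 11000, 111-1, 1111-
PI chart (minterm → PIs covering it):
  15 | -1111,01-11
  18 | 10010  (sole → essential)
  29 | 111-1  (sole → essential)
  30 | 1111-  (sole → essential)
  31 | -1111,111-1,1111-
Essential prime implicants: 10010, 111-1, 1111-
Petrick residual → -1111
Minimum SOP uses 4 PIs: bcde + ab'c'de' + abce + abcd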